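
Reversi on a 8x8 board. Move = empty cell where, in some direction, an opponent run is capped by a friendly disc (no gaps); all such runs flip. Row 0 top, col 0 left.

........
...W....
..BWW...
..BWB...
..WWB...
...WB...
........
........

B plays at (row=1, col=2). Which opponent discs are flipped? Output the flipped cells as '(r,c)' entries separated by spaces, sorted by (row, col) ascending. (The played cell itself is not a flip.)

Dir NW: first cell '.' (not opp) -> no flip
Dir N: first cell '.' (not opp) -> no flip
Dir NE: first cell '.' (not opp) -> no flip
Dir W: first cell '.' (not opp) -> no flip
Dir E: opp run (1,3), next='.' -> no flip
Dir SW: first cell '.' (not opp) -> no flip
Dir S: first cell 'B' (not opp) -> no flip
Dir SE: opp run (2,3) capped by B -> flip

Answer: (2,3)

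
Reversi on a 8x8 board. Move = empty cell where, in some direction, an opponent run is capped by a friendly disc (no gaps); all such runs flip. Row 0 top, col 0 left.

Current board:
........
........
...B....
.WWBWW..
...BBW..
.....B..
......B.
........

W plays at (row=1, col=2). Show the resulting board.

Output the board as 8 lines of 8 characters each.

Answer: ........
..W.....
...W....
.WWBWW..
...BBW..
.....B..
......B.
........

Derivation:
Place W at (1,2); scan 8 dirs for brackets.
Dir NW: first cell '.' (not opp) -> no flip
Dir N: first cell '.' (not opp) -> no flip
Dir NE: first cell '.' (not opp) -> no flip
Dir W: first cell '.' (not opp) -> no flip
Dir E: first cell '.' (not opp) -> no flip
Dir SW: first cell '.' (not opp) -> no flip
Dir S: first cell '.' (not opp) -> no flip
Dir SE: opp run (2,3) capped by W -> flip
All flips: (2,3)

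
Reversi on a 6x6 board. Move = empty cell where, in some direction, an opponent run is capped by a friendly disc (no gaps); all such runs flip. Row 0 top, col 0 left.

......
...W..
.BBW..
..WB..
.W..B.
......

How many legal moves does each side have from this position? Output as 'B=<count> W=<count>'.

-- B to move --
(0,2): no bracket -> illegal
(0,3): flips 2 -> legal
(0,4): flips 1 -> legal
(1,2): no bracket -> illegal
(1,4): no bracket -> illegal
(2,4): flips 1 -> legal
(3,0): no bracket -> illegal
(3,1): flips 1 -> legal
(3,4): no bracket -> illegal
(4,0): no bracket -> illegal
(4,2): flips 1 -> legal
(4,3): flips 1 -> legal
(5,0): no bracket -> illegal
(5,1): no bracket -> illegal
(5,2): no bracket -> illegal
B mobility = 6
-- W to move --
(1,0): flips 1 -> legal
(1,1): no bracket -> illegal
(1,2): flips 1 -> legal
(2,0): flips 2 -> legal
(2,4): no bracket -> illegal
(3,0): no bracket -> illegal
(3,1): flips 1 -> legal
(3,4): flips 1 -> legal
(3,5): no bracket -> illegal
(4,2): no bracket -> illegal
(4,3): flips 1 -> legal
(4,5): no bracket -> illegal
(5,3): no bracket -> illegal
(5,4): no bracket -> illegal
(5,5): no bracket -> illegal
W mobility = 6

Answer: B=6 W=6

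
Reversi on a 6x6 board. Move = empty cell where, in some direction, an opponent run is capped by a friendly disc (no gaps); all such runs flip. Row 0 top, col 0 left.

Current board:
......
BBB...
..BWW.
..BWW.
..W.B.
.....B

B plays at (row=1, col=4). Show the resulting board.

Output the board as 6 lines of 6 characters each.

Place B at (1,4); scan 8 dirs for brackets.
Dir NW: first cell '.' (not opp) -> no flip
Dir N: first cell '.' (not opp) -> no flip
Dir NE: first cell '.' (not opp) -> no flip
Dir W: first cell '.' (not opp) -> no flip
Dir E: first cell '.' (not opp) -> no flip
Dir SW: opp run (2,3) capped by B -> flip
Dir S: opp run (2,4) (3,4) capped by B -> flip
Dir SE: first cell '.' (not opp) -> no flip
All flips: (2,3) (2,4) (3,4)

Answer: ......
BBB.B.
..BBB.
..BWB.
..W.B.
.....B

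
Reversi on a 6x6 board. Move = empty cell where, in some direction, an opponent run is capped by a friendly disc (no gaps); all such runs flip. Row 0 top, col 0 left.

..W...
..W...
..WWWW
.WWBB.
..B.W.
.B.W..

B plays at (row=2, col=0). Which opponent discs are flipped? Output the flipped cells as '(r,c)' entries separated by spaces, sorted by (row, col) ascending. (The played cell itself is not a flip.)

Answer: (3,1)

Derivation:
Dir NW: edge -> no flip
Dir N: first cell '.' (not opp) -> no flip
Dir NE: first cell '.' (not opp) -> no flip
Dir W: edge -> no flip
Dir E: first cell '.' (not opp) -> no flip
Dir SW: edge -> no flip
Dir S: first cell '.' (not opp) -> no flip
Dir SE: opp run (3,1) capped by B -> flip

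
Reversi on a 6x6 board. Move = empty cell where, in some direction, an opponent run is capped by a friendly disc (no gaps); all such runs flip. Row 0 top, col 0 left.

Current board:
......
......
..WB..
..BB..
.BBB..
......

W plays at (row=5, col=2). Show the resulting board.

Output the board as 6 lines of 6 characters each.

Answer: ......
......
..WB..
..WB..
.BWB..
..W...

Derivation:
Place W at (5,2); scan 8 dirs for brackets.
Dir NW: opp run (4,1), next='.' -> no flip
Dir N: opp run (4,2) (3,2) capped by W -> flip
Dir NE: opp run (4,3), next='.' -> no flip
Dir W: first cell '.' (not opp) -> no flip
Dir E: first cell '.' (not opp) -> no flip
Dir SW: edge -> no flip
Dir S: edge -> no flip
Dir SE: edge -> no flip
All flips: (3,2) (4,2)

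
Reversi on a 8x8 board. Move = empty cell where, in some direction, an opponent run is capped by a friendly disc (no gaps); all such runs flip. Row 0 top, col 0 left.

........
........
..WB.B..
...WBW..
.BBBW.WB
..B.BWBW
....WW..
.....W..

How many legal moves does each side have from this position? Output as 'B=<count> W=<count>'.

Answer: B=8 W=9

Derivation:
-- B to move --
(1,1): no bracket -> illegal
(1,2): no bracket -> illegal
(1,3): no bracket -> illegal
(2,1): flips 1 -> legal
(2,4): flips 1 -> legal
(2,6): no bracket -> illegal
(3,1): no bracket -> illegal
(3,2): flips 1 -> legal
(3,6): flips 2 -> legal
(3,7): no bracket -> illegal
(4,5): flips 3 -> legal
(5,3): no bracket -> illegal
(6,3): no bracket -> illegal
(6,6): no bracket -> illegal
(6,7): flips 1 -> legal
(7,3): no bracket -> illegal
(7,4): flips 2 -> legal
(7,6): flips 1 -> legal
B mobility = 8
-- W to move --
(1,2): no bracket -> illegal
(1,3): flips 1 -> legal
(1,4): no bracket -> illegal
(1,5): flips 1 -> legal
(1,6): no bracket -> illegal
(2,4): flips 2 -> legal
(2,6): no bracket -> illegal
(3,0): no bracket -> illegal
(3,1): no bracket -> illegal
(3,2): flips 2 -> legal
(3,6): no bracket -> illegal
(3,7): flips 1 -> legal
(4,0): flips 3 -> legal
(4,5): no bracket -> illegal
(5,0): no bracket -> illegal
(5,1): flips 1 -> legal
(5,3): flips 2 -> legal
(6,1): no bracket -> illegal
(6,2): no bracket -> illegal
(6,3): no bracket -> illegal
(6,6): flips 1 -> legal
(6,7): no bracket -> illegal
W mobility = 9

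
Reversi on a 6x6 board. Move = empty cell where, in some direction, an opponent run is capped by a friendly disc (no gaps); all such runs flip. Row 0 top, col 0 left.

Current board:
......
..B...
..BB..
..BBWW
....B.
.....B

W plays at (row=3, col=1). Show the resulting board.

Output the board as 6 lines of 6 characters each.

Answer: ......
..B...
..BB..
.WWWWW
....B.
.....B

Derivation:
Place W at (3,1); scan 8 dirs for brackets.
Dir NW: first cell '.' (not opp) -> no flip
Dir N: first cell '.' (not opp) -> no flip
Dir NE: opp run (2,2), next='.' -> no flip
Dir W: first cell '.' (not opp) -> no flip
Dir E: opp run (3,2) (3,3) capped by W -> flip
Dir SW: first cell '.' (not opp) -> no flip
Dir S: first cell '.' (not opp) -> no flip
Dir SE: first cell '.' (not opp) -> no flip
All flips: (3,2) (3,3)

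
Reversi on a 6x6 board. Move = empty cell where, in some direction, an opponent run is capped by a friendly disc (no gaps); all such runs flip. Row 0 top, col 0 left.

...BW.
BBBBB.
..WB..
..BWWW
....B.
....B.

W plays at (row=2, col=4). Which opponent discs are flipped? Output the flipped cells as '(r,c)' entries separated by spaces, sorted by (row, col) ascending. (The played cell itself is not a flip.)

Answer: (1,4) (2,3)

Derivation:
Dir NW: opp run (1,3), next='.' -> no flip
Dir N: opp run (1,4) capped by W -> flip
Dir NE: first cell '.' (not opp) -> no flip
Dir W: opp run (2,3) capped by W -> flip
Dir E: first cell '.' (not opp) -> no flip
Dir SW: first cell 'W' (not opp) -> no flip
Dir S: first cell 'W' (not opp) -> no flip
Dir SE: first cell 'W' (not opp) -> no flip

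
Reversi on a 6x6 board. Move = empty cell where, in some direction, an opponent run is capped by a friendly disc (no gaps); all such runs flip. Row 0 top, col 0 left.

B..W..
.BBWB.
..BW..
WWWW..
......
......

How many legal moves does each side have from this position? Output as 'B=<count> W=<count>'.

-- B to move --
(0,2): no bracket -> illegal
(0,4): flips 1 -> legal
(2,0): no bracket -> illegal
(2,1): no bracket -> illegal
(2,4): flips 1 -> legal
(3,4): flips 1 -> legal
(4,0): flips 1 -> legal
(4,1): flips 2 -> legal
(4,2): flips 1 -> legal
(4,3): no bracket -> illegal
(4,4): flips 1 -> legal
B mobility = 7
-- W to move --
(0,1): flips 1 -> legal
(0,2): flips 2 -> legal
(0,4): no bracket -> illegal
(0,5): flips 1 -> legal
(1,0): flips 2 -> legal
(1,5): flips 1 -> legal
(2,0): no bracket -> illegal
(2,1): flips 2 -> legal
(2,4): no bracket -> illegal
(2,5): flips 1 -> legal
W mobility = 7

Answer: B=7 W=7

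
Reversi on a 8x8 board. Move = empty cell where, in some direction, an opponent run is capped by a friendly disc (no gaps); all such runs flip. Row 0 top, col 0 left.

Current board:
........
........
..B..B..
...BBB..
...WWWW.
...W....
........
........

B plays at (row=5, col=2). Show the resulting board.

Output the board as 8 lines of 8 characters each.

Place B at (5,2); scan 8 dirs for brackets.
Dir NW: first cell '.' (not opp) -> no flip
Dir N: first cell '.' (not opp) -> no flip
Dir NE: opp run (4,3) capped by B -> flip
Dir W: first cell '.' (not opp) -> no flip
Dir E: opp run (5,3), next='.' -> no flip
Dir SW: first cell '.' (not opp) -> no flip
Dir S: first cell '.' (not opp) -> no flip
Dir SE: first cell '.' (not opp) -> no flip
All flips: (4,3)

Answer: ........
........
..B..B..
...BBB..
...BWWW.
..BW....
........
........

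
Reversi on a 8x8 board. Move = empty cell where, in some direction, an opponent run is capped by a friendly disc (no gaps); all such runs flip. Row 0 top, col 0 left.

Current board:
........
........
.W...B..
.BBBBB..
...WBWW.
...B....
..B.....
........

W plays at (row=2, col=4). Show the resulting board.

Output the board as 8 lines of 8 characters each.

Place W at (2,4); scan 8 dirs for brackets.
Dir NW: first cell '.' (not opp) -> no flip
Dir N: first cell '.' (not opp) -> no flip
Dir NE: first cell '.' (not opp) -> no flip
Dir W: first cell '.' (not opp) -> no flip
Dir E: opp run (2,5), next='.' -> no flip
Dir SW: opp run (3,3), next='.' -> no flip
Dir S: opp run (3,4) (4,4), next='.' -> no flip
Dir SE: opp run (3,5) capped by W -> flip
All flips: (3,5)

Answer: ........
........
.W..WB..
.BBBBW..
...WBWW.
...B....
..B.....
........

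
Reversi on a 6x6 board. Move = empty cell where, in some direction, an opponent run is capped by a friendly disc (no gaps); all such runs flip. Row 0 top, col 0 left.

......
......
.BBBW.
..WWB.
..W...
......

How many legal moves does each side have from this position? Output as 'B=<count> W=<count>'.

-- B to move --
(1,3): no bracket -> illegal
(1,4): flips 1 -> legal
(1,5): no bracket -> illegal
(2,5): flips 1 -> legal
(3,1): flips 2 -> legal
(3,5): no bracket -> illegal
(4,1): flips 1 -> legal
(4,3): flips 2 -> legal
(4,4): flips 1 -> legal
(5,1): no bracket -> illegal
(5,2): flips 2 -> legal
(5,3): no bracket -> illegal
B mobility = 7
-- W to move --
(1,0): flips 1 -> legal
(1,1): flips 1 -> legal
(1,2): flips 1 -> legal
(1,3): flips 1 -> legal
(1,4): flips 1 -> legal
(2,0): flips 3 -> legal
(2,5): no bracket -> illegal
(3,0): no bracket -> illegal
(3,1): no bracket -> illegal
(3,5): flips 1 -> legal
(4,3): no bracket -> illegal
(4,4): flips 1 -> legal
(4,5): no bracket -> illegal
W mobility = 8

Answer: B=7 W=8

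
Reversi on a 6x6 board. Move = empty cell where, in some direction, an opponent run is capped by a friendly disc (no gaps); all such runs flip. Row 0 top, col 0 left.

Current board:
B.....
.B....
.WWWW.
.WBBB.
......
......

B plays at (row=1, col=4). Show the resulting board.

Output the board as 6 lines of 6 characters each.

Place B at (1,4); scan 8 dirs for brackets.
Dir NW: first cell '.' (not opp) -> no flip
Dir N: first cell '.' (not opp) -> no flip
Dir NE: first cell '.' (not opp) -> no flip
Dir W: first cell '.' (not opp) -> no flip
Dir E: first cell '.' (not opp) -> no flip
Dir SW: opp run (2,3) capped by B -> flip
Dir S: opp run (2,4) capped by B -> flip
Dir SE: first cell '.' (not opp) -> no flip
All flips: (2,3) (2,4)

Answer: B.....
.B..B.
.WWBB.
.WBBB.
......
......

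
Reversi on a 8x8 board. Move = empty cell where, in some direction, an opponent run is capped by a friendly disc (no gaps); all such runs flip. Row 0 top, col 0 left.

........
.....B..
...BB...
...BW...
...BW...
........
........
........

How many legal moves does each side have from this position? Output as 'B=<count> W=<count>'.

-- B to move --
(2,5): flips 1 -> legal
(3,5): flips 1 -> legal
(4,5): flips 2 -> legal
(5,3): no bracket -> illegal
(5,4): flips 2 -> legal
(5,5): flips 1 -> legal
B mobility = 5
-- W to move --
(0,4): no bracket -> illegal
(0,5): no bracket -> illegal
(0,6): no bracket -> illegal
(1,2): flips 1 -> legal
(1,3): no bracket -> illegal
(1,4): flips 1 -> legal
(1,6): no bracket -> illegal
(2,2): flips 1 -> legal
(2,5): no bracket -> illegal
(2,6): no bracket -> illegal
(3,2): flips 1 -> legal
(3,5): no bracket -> illegal
(4,2): flips 1 -> legal
(5,2): flips 1 -> legal
(5,3): no bracket -> illegal
(5,4): no bracket -> illegal
W mobility = 6

Answer: B=5 W=6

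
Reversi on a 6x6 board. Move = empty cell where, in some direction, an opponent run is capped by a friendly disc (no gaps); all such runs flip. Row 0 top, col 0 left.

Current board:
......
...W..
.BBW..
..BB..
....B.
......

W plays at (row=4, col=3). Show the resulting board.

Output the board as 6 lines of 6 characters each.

Answer: ......
...W..
.BBW..
..BW..
...WB.
......

Derivation:
Place W at (4,3); scan 8 dirs for brackets.
Dir NW: opp run (3,2) (2,1), next='.' -> no flip
Dir N: opp run (3,3) capped by W -> flip
Dir NE: first cell '.' (not opp) -> no flip
Dir W: first cell '.' (not opp) -> no flip
Dir E: opp run (4,4), next='.' -> no flip
Dir SW: first cell '.' (not opp) -> no flip
Dir S: first cell '.' (not opp) -> no flip
Dir SE: first cell '.' (not opp) -> no flip
All flips: (3,3)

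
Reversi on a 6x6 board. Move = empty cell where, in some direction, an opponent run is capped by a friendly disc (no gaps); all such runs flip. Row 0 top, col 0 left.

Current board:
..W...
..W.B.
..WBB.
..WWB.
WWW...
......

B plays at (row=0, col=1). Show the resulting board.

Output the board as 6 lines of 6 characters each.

Place B at (0,1); scan 8 dirs for brackets.
Dir NW: edge -> no flip
Dir N: edge -> no flip
Dir NE: edge -> no flip
Dir W: first cell '.' (not opp) -> no flip
Dir E: opp run (0,2), next='.' -> no flip
Dir SW: first cell '.' (not opp) -> no flip
Dir S: first cell '.' (not opp) -> no flip
Dir SE: opp run (1,2) capped by B -> flip
All flips: (1,2)

Answer: .BW...
..B.B.
..WBB.
..WWB.
WWW...
......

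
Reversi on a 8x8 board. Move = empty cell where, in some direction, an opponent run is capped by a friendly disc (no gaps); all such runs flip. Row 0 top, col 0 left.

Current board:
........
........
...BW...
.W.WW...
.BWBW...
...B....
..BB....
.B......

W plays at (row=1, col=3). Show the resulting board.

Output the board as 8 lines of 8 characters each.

Answer: ........
...W....
...WW...
.W.WW...
.BWBW...
...B....
..BB....
.B......

Derivation:
Place W at (1,3); scan 8 dirs for brackets.
Dir NW: first cell '.' (not opp) -> no flip
Dir N: first cell '.' (not opp) -> no flip
Dir NE: first cell '.' (not opp) -> no flip
Dir W: first cell '.' (not opp) -> no flip
Dir E: first cell '.' (not opp) -> no flip
Dir SW: first cell '.' (not opp) -> no flip
Dir S: opp run (2,3) capped by W -> flip
Dir SE: first cell 'W' (not opp) -> no flip
All flips: (2,3)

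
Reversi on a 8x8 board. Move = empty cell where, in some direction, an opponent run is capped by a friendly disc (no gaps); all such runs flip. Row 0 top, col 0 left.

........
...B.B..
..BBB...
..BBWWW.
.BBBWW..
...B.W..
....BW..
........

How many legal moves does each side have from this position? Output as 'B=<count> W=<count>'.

Answer: B=7 W=10

Derivation:
-- B to move --
(2,5): flips 1 -> legal
(2,6): flips 2 -> legal
(2,7): no bracket -> illegal
(3,7): flips 3 -> legal
(4,6): flips 4 -> legal
(4,7): no bracket -> illegal
(5,4): flips 2 -> legal
(5,6): flips 2 -> legal
(6,6): flips 3 -> legal
(7,4): no bracket -> illegal
(7,5): no bracket -> illegal
(7,6): no bracket -> illegal
B mobility = 7
-- W to move --
(0,2): flips 2 -> legal
(0,3): no bracket -> illegal
(0,4): no bracket -> illegal
(0,5): no bracket -> illegal
(0,6): no bracket -> illegal
(1,1): flips 2 -> legal
(1,2): flips 1 -> legal
(1,4): flips 1 -> legal
(1,6): no bracket -> illegal
(2,1): no bracket -> illegal
(2,5): no bracket -> illegal
(2,6): no bracket -> illegal
(3,0): no bracket -> illegal
(3,1): flips 2 -> legal
(4,0): flips 3 -> legal
(5,0): no bracket -> illegal
(5,1): no bracket -> illegal
(5,2): flips 1 -> legal
(5,4): no bracket -> illegal
(6,2): flips 1 -> legal
(6,3): flips 1 -> legal
(7,3): flips 1 -> legal
(7,4): no bracket -> illegal
(7,5): no bracket -> illegal
W mobility = 10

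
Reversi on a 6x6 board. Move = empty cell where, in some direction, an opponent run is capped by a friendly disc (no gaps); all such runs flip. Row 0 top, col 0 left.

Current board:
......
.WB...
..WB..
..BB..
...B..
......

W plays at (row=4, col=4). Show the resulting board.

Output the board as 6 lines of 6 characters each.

Place W at (4,4); scan 8 dirs for brackets.
Dir NW: opp run (3,3) capped by W -> flip
Dir N: first cell '.' (not opp) -> no flip
Dir NE: first cell '.' (not opp) -> no flip
Dir W: opp run (4,3), next='.' -> no flip
Dir E: first cell '.' (not opp) -> no flip
Dir SW: first cell '.' (not opp) -> no flip
Dir S: first cell '.' (not opp) -> no flip
Dir SE: first cell '.' (not opp) -> no flip
All flips: (3,3)

Answer: ......
.WB...
..WB..
..BW..
...BW.
......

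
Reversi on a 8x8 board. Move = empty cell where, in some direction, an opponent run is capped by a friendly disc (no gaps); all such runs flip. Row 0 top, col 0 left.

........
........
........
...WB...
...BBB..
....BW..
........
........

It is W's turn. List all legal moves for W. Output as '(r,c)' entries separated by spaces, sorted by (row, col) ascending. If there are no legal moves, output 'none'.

(2,3): no bracket -> illegal
(2,4): no bracket -> illegal
(2,5): no bracket -> illegal
(3,2): no bracket -> illegal
(3,5): flips 2 -> legal
(3,6): no bracket -> illegal
(4,2): no bracket -> illegal
(4,6): no bracket -> illegal
(5,2): no bracket -> illegal
(5,3): flips 2 -> legal
(5,6): no bracket -> illegal
(6,3): no bracket -> illegal
(6,4): no bracket -> illegal
(6,5): no bracket -> illegal

Answer: (3,5) (5,3)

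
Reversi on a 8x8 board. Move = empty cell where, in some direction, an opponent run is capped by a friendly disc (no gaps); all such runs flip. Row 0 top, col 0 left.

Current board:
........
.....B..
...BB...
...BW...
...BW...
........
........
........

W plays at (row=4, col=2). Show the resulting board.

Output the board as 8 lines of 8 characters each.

Place W at (4,2); scan 8 dirs for brackets.
Dir NW: first cell '.' (not opp) -> no flip
Dir N: first cell '.' (not opp) -> no flip
Dir NE: opp run (3,3) (2,4) (1,5), next='.' -> no flip
Dir W: first cell '.' (not opp) -> no flip
Dir E: opp run (4,3) capped by W -> flip
Dir SW: first cell '.' (not opp) -> no flip
Dir S: first cell '.' (not opp) -> no flip
Dir SE: first cell '.' (not opp) -> no flip
All flips: (4,3)

Answer: ........
.....B..
...BB...
...BW...
..WWW...
........
........
........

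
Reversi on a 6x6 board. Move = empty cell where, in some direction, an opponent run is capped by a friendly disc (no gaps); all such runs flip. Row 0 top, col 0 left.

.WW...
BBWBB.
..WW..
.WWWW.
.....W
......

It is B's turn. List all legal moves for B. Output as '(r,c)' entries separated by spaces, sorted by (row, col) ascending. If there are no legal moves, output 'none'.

Answer: (4,0) (4,1) (4,3) (4,4)

Derivation:
(0,0): no bracket -> illegal
(0,3): no bracket -> illegal
(2,0): no bracket -> illegal
(2,1): no bracket -> illegal
(2,4): no bracket -> illegal
(2,5): no bracket -> illegal
(3,0): no bracket -> illegal
(3,5): no bracket -> illegal
(4,0): flips 2 -> legal
(4,1): flips 2 -> legal
(4,2): no bracket -> illegal
(4,3): flips 2 -> legal
(4,4): flips 2 -> legal
(5,4): no bracket -> illegal
(5,5): no bracket -> illegal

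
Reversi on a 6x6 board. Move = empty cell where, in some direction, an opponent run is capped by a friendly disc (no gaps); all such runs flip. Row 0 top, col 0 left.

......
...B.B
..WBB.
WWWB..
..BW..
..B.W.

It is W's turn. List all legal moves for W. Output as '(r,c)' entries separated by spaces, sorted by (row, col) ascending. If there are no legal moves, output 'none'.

(0,2): no bracket -> illegal
(0,3): flips 3 -> legal
(0,4): flips 1 -> legal
(0,5): no bracket -> illegal
(1,2): no bracket -> illegal
(1,4): flips 1 -> legal
(2,5): flips 2 -> legal
(3,4): flips 1 -> legal
(3,5): no bracket -> illegal
(4,1): flips 1 -> legal
(4,4): flips 1 -> legal
(5,1): no bracket -> illegal
(5,3): flips 1 -> legal

Answer: (0,3) (0,4) (1,4) (2,5) (3,4) (4,1) (4,4) (5,3)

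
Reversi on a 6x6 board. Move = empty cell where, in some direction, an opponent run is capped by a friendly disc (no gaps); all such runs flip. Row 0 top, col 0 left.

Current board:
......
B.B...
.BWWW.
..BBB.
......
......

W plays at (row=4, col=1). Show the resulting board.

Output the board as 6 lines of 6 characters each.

Answer: ......
B.B...
.BWWW.
..WBB.
.W....
......

Derivation:
Place W at (4,1); scan 8 dirs for brackets.
Dir NW: first cell '.' (not opp) -> no flip
Dir N: first cell '.' (not opp) -> no flip
Dir NE: opp run (3,2) capped by W -> flip
Dir W: first cell '.' (not opp) -> no flip
Dir E: first cell '.' (not opp) -> no flip
Dir SW: first cell '.' (not opp) -> no flip
Dir S: first cell '.' (not opp) -> no flip
Dir SE: first cell '.' (not opp) -> no flip
All flips: (3,2)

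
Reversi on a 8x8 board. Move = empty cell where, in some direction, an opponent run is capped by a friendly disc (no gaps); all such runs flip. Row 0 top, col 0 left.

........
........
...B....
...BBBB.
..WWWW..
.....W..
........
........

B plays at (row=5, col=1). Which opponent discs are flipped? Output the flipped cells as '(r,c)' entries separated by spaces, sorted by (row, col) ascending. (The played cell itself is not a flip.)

Dir NW: first cell '.' (not opp) -> no flip
Dir N: first cell '.' (not opp) -> no flip
Dir NE: opp run (4,2) capped by B -> flip
Dir W: first cell '.' (not opp) -> no flip
Dir E: first cell '.' (not opp) -> no flip
Dir SW: first cell '.' (not opp) -> no flip
Dir S: first cell '.' (not opp) -> no flip
Dir SE: first cell '.' (not opp) -> no flip

Answer: (4,2)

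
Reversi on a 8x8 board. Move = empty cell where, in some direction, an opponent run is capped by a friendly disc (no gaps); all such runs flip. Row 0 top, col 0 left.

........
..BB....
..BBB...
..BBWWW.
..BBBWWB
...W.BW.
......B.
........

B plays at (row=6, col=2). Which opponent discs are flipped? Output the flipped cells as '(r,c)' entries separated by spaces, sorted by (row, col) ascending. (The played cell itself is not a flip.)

Answer: (5,3)

Derivation:
Dir NW: first cell '.' (not opp) -> no flip
Dir N: first cell '.' (not opp) -> no flip
Dir NE: opp run (5,3) capped by B -> flip
Dir W: first cell '.' (not opp) -> no flip
Dir E: first cell '.' (not opp) -> no flip
Dir SW: first cell '.' (not opp) -> no flip
Dir S: first cell '.' (not opp) -> no flip
Dir SE: first cell '.' (not opp) -> no flip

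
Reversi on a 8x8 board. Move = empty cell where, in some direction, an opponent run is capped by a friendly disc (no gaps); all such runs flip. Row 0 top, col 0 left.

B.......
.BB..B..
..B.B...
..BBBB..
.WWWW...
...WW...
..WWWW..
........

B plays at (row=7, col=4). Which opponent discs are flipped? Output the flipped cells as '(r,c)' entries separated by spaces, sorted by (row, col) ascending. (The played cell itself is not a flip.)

Answer: (4,4) (5,4) (6,4)

Derivation:
Dir NW: opp run (6,3), next='.' -> no flip
Dir N: opp run (6,4) (5,4) (4,4) capped by B -> flip
Dir NE: opp run (6,5), next='.' -> no flip
Dir W: first cell '.' (not opp) -> no flip
Dir E: first cell '.' (not opp) -> no flip
Dir SW: edge -> no flip
Dir S: edge -> no flip
Dir SE: edge -> no flip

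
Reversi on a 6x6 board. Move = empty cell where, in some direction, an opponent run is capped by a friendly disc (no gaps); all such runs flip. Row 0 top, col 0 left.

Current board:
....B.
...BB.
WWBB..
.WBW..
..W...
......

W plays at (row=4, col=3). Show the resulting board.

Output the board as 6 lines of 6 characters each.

Answer: ....B.
...BB.
WWBB..
.WWW..
..WW..
......

Derivation:
Place W at (4,3); scan 8 dirs for brackets.
Dir NW: opp run (3,2) capped by W -> flip
Dir N: first cell 'W' (not opp) -> no flip
Dir NE: first cell '.' (not opp) -> no flip
Dir W: first cell 'W' (not opp) -> no flip
Dir E: first cell '.' (not opp) -> no flip
Dir SW: first cell '.' (not opp) -> no flip
Dir S: first cell '.' (not opp) -> no flip
Dir SE: first cell '.' (not opp) -> no flip
All flips: (3,2)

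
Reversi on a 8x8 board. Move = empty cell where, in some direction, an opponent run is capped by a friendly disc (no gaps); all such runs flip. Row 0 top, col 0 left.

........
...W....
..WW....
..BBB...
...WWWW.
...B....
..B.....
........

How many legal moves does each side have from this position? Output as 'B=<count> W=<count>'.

Answer: B=9 W=7

Derivation:
-- B to move --
(0,2): no bracket -> illegal
(0,3): flips 2 -> legal
(0,4): no bracket -> illegal
(1,1): flips 1 -> legal
(1,2): flips 2 -> legal
(1,4): flips 1 -> legal
(2,1): no bracket -> illegal
(2,4): no bracket -> illegal
(3,1): no bracket -> illegal
(3,5): flips 1 -> legal
(3,6): no bracket -> illegal
(3,7): no bracket -> illegal
(4,2): no bracket -> illegal
(4,7): no bracket -> illegal
(5,2): flips 1 -> legal
(5,4): flips 2 -> legal
(5,5): flips 1 -> legal
(5,6): flips 1 -> legal
(5,7): no bracket -> illegal
B mobility = 9
-- W to move --
(2,1): flips 1 -> legal
(2,4): flips 1 -> legal
(2,5): flips 1 -> legal
(3,1): no bracket -> illegal
(3,5): no bracket -> illegal
(4,1): flips 1 -> legal
(4,2): flips 1 -> legal
(5,1): no bracket -> illegal
(5,2): no bracket -> illegal
(5,4): no bracket -> illegal
(6,1): no bracket -> illegal
(6,3): flips 1 -> legal
(6,4): no bracket -> illegal
(7,1): flips 2 -> legal
(7,2): no bracket -> illegal
(7,3): no bracket -> illegal
W mobility = 7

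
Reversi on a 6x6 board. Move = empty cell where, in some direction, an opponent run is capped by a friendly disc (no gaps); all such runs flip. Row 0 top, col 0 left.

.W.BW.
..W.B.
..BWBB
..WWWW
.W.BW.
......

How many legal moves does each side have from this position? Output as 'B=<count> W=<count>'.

Answer: B=9 W=10

Derivation:
-- B to move --
(0,0): no bracket -> illegal
(0,2): flips 1 -> legal
(0,5): flips 1 -> legal
(1,0): no bracket -> illegal
(1,1): no bracket -> illegal
(1,3): flips 2 -> legal
(1,5): no bracket -> illegal
(2,1): flips 2 -> legal
(3,0): no bracket -> illegal
(3,1): no bracket -> illegal
(4,0): no bracket -> illegal
(4,2): flips 2 -> legal
(4,5): flips 2 -> legal
(5,0): flips 3 -> legal
(5,1): no bracket -> illegal
(5,2): no bracket -> illegal
(5,3): no bracket -> illegal
(5,4): flips 2 -> legal
(5,5): flips 2 -> legal
B mobility = 9
-- W to move --
(0,2): flips 1 -> legal
(0,5): flips 1 -> legal
(1,1): flips 1 -> legal
(1,3): flips 1 -> legal
(1,5): flips 2 -> legal
(2,1): flips 1 -> legal
(3,1): no bracket -> illegal
(4,2): flips 1 -> legal
(5,2): flips 1 -> legal
(5,3): flips 1 -> legal
(5,4): flips 1 -> legal
W mobility = 10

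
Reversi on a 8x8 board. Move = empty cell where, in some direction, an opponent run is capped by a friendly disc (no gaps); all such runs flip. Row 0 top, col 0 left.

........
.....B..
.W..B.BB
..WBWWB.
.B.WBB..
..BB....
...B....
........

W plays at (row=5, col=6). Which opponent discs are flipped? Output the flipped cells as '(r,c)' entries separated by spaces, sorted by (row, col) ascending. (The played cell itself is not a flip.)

Answer: (4,5)

Derivation:
Dir NW: opp run (4,5) capped by W -> flip
Dir N: first cell '.' (not opp) -> no flip
Dir NE: first cell '.' (not opp) -> no flip
Dir W: first cell '.' (not opp) -> no flip
Dir E: first cell '.' (not opp) -> no flip
Dir SW: first cell '.' (not opp) -> no flip
Dir S: first cell '.' (not opp) -> no flip
Dir SE: first cell '.' (not opp) -> no flip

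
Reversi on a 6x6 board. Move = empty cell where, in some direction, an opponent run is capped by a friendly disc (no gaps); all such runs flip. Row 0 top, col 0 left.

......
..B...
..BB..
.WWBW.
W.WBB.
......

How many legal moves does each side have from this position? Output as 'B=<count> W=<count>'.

Answer: B=9 W=8

Derivation:
-- B to move --
(2,0): no bracket -> illegal
(2,1): flips 1 -> legal
(2,4): flips 1 -> legal
(2,5): flips 1 -> legal
(3,0): flips 2 -> legal
(3,5): flips 1 -> legal
(4,1): flips 2 -> legal
(4,5): flips 1 -> legal
(5,0): no bracket -> illegal
(5,1): flips 1 -> legal
(5,2): flips 2 -> legal
(5,3): no bracket -> illegal
B mobility = 9
-- W to move --
(0,1): flips 2 -> legal
(0,2): flips 2 -> legal
(0,3): no bracket -> illegal
(1,1): no bracket -> illegal
(1,3): flips 1 -> legal
(1,4): flips 1 -> legal
(2,1): no bracket -> illegal
(2,4): flips 1 -> legal
(3,5): no bracket -> illegal
(4,5): flips 2 -> legal
(5,2): flips 1 -> legal
(5,3): no bracket -> illegal
(5,4): flips 2 -> legal
(5,5): no bracket -> illegal
W mobility = 8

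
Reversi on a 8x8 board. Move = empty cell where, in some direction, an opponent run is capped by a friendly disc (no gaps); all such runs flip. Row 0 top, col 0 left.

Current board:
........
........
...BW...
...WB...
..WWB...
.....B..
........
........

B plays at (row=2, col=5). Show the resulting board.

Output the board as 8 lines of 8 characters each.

Answer: ........
........
...BBB..
...WB...
..WWB...
.....B..
........
........

Derivation:
Place B at (2,5); scan 8 dirs for brackets.
Dir NW: first cell '.' (not opp) -> no flip
Dir N: first cell '.' (not opp) -> no flip
Dir NE: first cell '.' (not opp) -> no flip
Dir W: opp run (2,4) capped by B -> flip
Dir E: first cell '.' (not opp) -> no flip
Dir SW: first cell 'B' (not opp) -> no flip
Dir S: first cell '.' (not opp) -> no flip
Dir SE: first cell '.' (not opp) -> no flip
All flips: (2,4)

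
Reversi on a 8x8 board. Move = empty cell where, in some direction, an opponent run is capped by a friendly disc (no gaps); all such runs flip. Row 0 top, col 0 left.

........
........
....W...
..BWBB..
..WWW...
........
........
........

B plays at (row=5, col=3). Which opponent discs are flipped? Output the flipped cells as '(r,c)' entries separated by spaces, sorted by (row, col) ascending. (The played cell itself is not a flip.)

Answer: (4,4)

Derivation:
Dir NW: opp run (4,2), next='.' -> no flip
Dir N: opp run (4,3) (3,3), next='.' -> no flip
Dir NE: opp run (4,4) capped by B -> flip
Dir W: first cell '.' (not opp) -> no flip
Dir E: first cell '.' (not opp) -> no flip
Dir SW: first cell '.' (not opp) -> no flip
Dir S: first cell '.' (not opp) -> no flip
Dir SE: first cell '.' (not opp) -> no flip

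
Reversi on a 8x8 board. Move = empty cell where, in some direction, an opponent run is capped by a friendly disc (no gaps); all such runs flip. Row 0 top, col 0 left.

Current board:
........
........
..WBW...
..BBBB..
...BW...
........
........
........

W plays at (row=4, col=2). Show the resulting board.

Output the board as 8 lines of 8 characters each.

Place W at (4,2); scan 8 dirs for brackets.
Dir NW: first cell '.' (not opp) -> no flip
Dir N: opp run (3,2) capped by W -> flip
Dir NE: opp run (3,3) capped by W -> flip
Dir W: first cell '.' (not opp) -> no flip
Dir E: opp run (4,3) capped by W -> flip
Dir SW: first cell '.' (not opp) -> no flip
Dir S: first cell '.' (not opp) -> no flip
Dir SE: first cell '.' (not opp) -> no flip
All flips: (3,2) (3,3) (4,3)

Answer: ........
........
..WBW...
..WWBB..
..WWW...
........
........
........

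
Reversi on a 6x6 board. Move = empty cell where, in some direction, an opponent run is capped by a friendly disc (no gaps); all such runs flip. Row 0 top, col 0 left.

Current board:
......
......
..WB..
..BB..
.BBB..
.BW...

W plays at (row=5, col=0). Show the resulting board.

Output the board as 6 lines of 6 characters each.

Answer: ......
......
..WB..
..BB..
.BBB..
WWW...

Derivation:
Place W at (5,0); scan 8 dirs for brackets.
Dir NW: edge -> no flip
Dir N: first cell '.' (not opp) -> no flip
Dir NE: opp run (4,1) (3,2) (2,3), next='.' -> no flip
Dir W: edge -> no flip
Dir E: opp run (5,1) capped by W -> flip
Dir SW: edge -> no flip
Dir S: edge -> no flip
Dir SE: edge -> no flip
All flips: (5,1)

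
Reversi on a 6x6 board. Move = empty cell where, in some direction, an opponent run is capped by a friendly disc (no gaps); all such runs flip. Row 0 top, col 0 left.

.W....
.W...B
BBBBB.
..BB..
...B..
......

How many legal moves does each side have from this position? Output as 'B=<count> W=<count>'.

Answer: B=2 W=2

Derivation:
-- B to move --
(0,0): flips 1 -> legal
(0,2): flips 1 -> legal
(1,0): no bracket -> illegal
(1,2): no bracket -> illegal
B mobility = 2
-- W to move --
(0,4): no bracket -> illegal
(0,5): no bracket -> illegal
(1,0): no bracket -> illegal
(1,2): no bracket -> illegal
(1,3): no bracket -> illegal
(1,4): no bracket -> illegal
(2,5): no bracket -> illegal
(3,0): no bracket -> illegal
(3,1): flips 1 -> legal
(3,4): no bracket -> illegal
(3,5): no bracket -> illegal
(4,1): no bracket -> illegal
(4,2): no bracket -> illegal
(4,4): flips 2 -> legal
(5,2): no bracket -> illegal
(5,3): no bracket -> illegal
(5,4): no bracket -> illegal
W mobility = 2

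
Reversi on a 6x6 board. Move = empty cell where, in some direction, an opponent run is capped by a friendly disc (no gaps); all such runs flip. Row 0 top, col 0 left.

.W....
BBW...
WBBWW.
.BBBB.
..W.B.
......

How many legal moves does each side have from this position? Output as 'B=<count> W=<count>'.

Answer: B=10 W=7

Derivation:
-- B to move --
(0,0): no bracket -> illegal
(0,2): flips 1 -> legal
(0,3): flips 1 -> legal
(1,3): flips 2 -> legal
(1,4): flips 2 -> legal
(1,5): flips 1 -> legal
(2,5): flips 2 -> legal
(3,0): flips 1 -> legal
(3,5): no bracket -> illegal
(4,1): no bracket -> illegal
(4,3): no bracket -> illegal
(5,1): flips 1 -> legal
(5,2): flips 1 -> legal
(5,3): flips 1 -> legal
B mobility = 10
-- W to move --
(0,0): flips 1 -> legal
(0,2): flips 1 -> legal
(1,3): no bracket -> illegal
(2,5): no bracket -> illegal
(3,0): flips 1 -> legal
(3,5): no bracket -> illegal
(4,0): no bracket -> illegal
(4,1): flips 4 -> legal
(4,3): flips 1 -> legal
(4,5): flips 1 -> legal
(5,3): no bracket -> illegal
(5,4): flips 2 -> legal
(5,5): no bracket -> illegal
W mobility = 7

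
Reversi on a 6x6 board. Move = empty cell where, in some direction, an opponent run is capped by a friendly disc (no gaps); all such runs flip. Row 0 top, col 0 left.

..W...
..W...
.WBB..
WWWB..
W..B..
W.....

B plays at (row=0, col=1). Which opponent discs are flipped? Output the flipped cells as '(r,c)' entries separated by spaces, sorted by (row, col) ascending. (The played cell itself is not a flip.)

Answer: (1,2)

Derivation:
Dir NW: edge -> no flip
Dir N: edge -> no flip
Dir NE: edge -> no flip
Dir W: first cell '.' (not opp) -> no flip
Dir E: opp run (0,2), next='.' -> no flip
Dir SW: first cell '.' (not opp) -> no flip
Dir S: first cell '.' (not opp) -> no flip
Dir SE: opp run (1,2) capped by B -> flip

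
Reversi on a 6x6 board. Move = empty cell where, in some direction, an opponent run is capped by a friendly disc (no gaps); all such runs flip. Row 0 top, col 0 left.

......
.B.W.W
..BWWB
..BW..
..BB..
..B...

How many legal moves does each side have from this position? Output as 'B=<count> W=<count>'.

Answer: B=6 W=7

Derivation:
-- B to move --
(0,2): no bracket -> illegal
(0,3): flips 3 -> legal
(0,4): flips 1 -> legal
(0,5): flips 1 -> legal
(1,2): no bracket -> illegal
(1,4): flips 1 -> legal
(3,4): flips 1 -> legal
(3,5): no bracket -> illegal
(4,4): flips 1 -> legal
B mobility = 6
-- W to move --
(0,0): flips 2 -> legal
(0,1): no bracket -> illegal
(0,2): no bracket -> illegal
(1,0): no bracket -> illegal
(1,2): no bracket -> illegal
(1,4): no bracket -> illegal
(2,0): no bracket -> illegal
(2,1): flips 1 -> legal
(3,1): flips 2 -> legal
(3,4): no bracket -> illegal
(3,5): flips 1 -> legal
(4,1): flips 1 -> legal
(4,4): no bracket -> illegal
(5,1): flips 1 -> legal
(5,3): flips 1 -> legal
(5,4): no bracket -> illegal
W mobility = 7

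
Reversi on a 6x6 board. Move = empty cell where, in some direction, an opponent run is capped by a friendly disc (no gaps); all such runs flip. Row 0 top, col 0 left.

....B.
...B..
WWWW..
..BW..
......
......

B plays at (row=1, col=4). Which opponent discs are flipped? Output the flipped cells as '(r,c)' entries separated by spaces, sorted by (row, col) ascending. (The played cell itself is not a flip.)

Answer: (2,3)

Derivation:
Dir NW: first cell '.' (not opp) -> no flip
Dir N: first cell 'B' (not opp) -> no flip
Dir NE: first cell '.' (not opp) -> no flip
Dir W: first cell 'B' (not opp) -> no flip
Dir E: first cell '.' (not opp) -> no flip
Dir SW: opp run (2,3) capped by B -> flip
Dir S: first cell '.' (not opp) -> no flip
Dir SE: first cell '.' (not opp) -> no flip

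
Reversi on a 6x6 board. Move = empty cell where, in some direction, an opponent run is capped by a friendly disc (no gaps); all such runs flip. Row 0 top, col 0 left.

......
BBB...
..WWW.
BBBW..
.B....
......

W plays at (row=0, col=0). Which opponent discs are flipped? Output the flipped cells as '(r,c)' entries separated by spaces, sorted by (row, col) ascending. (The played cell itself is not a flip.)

Dir NW: edge -> no flip
Dir N: edge -> no flip
Dir NE: edge -> no flip
Dir W: edge -> no flip
Dir E: first cell '.' (not opp) -> no flip
Dir SW: edge -> no flip
Dir S: opp run (1,0), next='.' -> no flip
Dir SE: opp run (1,1) capped by W -> flip

Answer: (1,1)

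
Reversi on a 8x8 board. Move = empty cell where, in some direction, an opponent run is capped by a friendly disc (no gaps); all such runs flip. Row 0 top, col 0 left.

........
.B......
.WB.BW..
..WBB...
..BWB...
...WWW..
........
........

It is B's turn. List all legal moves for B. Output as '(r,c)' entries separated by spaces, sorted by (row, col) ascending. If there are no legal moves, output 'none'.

(1,0): no bracket -> illegal
(1,2): no bracket -> illegal
(1,4): no bracket -> illegal
(1,5): no bracket -> illegal
(1,6): flips 1 -> legal
(2,0): flips 1 -> legal
(2,3): no bracket -> illegal
(2,6): flips 1 -> legal
(3,0): no bracket -> illegal
(3,1): flips 2 -> legal
(3,5): no bracket -> illegal
(3,6): no bracket -> illegal
(4,1): no bracket -> illegal
(4,5): no bracket -> illegal
(4,6): no bracket -> illegal
(5,2): flips 1 -> legal
(5,6): no bracket -> illegal
(6,2): flips 1 -> legal
(6,3): flips 2 -> legal
(6,4): flips 2 -> legal
(6,5): no bracket -> illegal
(6,6): flips 1 -> legal

Answer: (1,6) (2,0) (2,6) (3,1) (5,2) (6,2) (6,3) (6,4) (6,6)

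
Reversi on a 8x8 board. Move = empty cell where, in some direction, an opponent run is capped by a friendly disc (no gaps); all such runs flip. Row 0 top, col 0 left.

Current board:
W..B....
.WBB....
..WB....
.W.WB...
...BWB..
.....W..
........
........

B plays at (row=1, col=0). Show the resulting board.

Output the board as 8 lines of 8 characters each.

Answer: W..B....
BBBB....
..WB....
.W.WB...
...BWB..
.....W..
........
........

Derivation:
Place B at (1,0); scan 8 dirs for brackets.
Dir NW: edge -> no flip
Dir N: opp run (0,0), next=edge -> no flip
Dir NE: first cell '.' (not opp) -> no flip
Dir W: edge -> no flip
Dir E: opp run (1,1) capped by B -> flip
Dir SW: edge -> no flip
Dir S: first cell '.' (not opp) -> no flip
Dir SE: first cell '.' (not opp) -> no flip
All flips: (1,1)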